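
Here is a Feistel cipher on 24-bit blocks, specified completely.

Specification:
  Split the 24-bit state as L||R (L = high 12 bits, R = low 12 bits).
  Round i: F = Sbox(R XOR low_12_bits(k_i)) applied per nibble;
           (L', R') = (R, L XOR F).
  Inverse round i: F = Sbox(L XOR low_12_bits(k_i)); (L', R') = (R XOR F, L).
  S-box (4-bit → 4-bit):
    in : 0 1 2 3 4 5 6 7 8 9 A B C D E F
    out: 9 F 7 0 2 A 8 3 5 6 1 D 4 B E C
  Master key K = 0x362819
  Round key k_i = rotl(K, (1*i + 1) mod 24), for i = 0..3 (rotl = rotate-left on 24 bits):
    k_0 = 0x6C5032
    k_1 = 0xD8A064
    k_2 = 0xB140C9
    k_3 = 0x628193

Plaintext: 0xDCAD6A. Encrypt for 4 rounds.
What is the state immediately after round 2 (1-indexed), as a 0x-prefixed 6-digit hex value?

0x66F5F7

s_0 = plaintext = 0xDCAD6A
s_1 = Round(s_0, k_0) = 0xD6A66F
s_2 = Round(s_1, k_1) = 0x66F5F7
s_3 = Round(s_2, k_2) = 0x5F7C61
s_4 = Round(s_3, k_3) = 0xC61E30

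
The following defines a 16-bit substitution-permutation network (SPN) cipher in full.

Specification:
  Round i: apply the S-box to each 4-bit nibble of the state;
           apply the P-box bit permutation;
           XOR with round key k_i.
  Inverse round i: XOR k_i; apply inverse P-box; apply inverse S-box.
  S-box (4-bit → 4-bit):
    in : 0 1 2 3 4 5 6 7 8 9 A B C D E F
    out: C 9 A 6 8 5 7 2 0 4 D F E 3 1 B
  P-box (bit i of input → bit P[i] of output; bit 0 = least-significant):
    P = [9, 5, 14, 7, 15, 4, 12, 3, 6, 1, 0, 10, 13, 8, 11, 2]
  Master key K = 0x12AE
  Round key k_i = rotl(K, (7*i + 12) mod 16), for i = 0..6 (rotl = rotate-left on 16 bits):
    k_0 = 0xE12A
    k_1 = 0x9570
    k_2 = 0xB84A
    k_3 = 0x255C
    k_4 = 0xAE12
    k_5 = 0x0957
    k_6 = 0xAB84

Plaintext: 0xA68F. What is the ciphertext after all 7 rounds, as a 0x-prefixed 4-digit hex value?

0xACA7

s_0 = plaintext = 0xA68F
s_1 = Round(s_0, k_0) = 0xCBCD
s_2 = Round(s_1, k_1) = 0x8A0F
s_3 = Round(s_2, k_2) = 0xAEA3
s_4 = Round(s_3, k_3) = 0xDD30
s_5 = Round(s_4, k_4) = 0xDFC0
s_6 = Round(s_5, k_5) = 0x7C8D
s_7 = Round(s_6, k_6) = 0xACA7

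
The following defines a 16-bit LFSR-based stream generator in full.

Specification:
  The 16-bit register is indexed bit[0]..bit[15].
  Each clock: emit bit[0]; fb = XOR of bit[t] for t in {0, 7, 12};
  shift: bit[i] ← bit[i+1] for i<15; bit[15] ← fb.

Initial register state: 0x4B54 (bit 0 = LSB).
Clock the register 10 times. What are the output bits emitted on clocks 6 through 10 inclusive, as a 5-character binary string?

reg_0 = 0x4B54
clock 1: out=0, reg = 0x25AA
clock 2: out=0, reg = 0x92D5
clock 3: out=1, reg = 0xC96A
clock 4: out=0, reg = 0x64B5
clock 5: out=1, reg = 0x325A
clock 6: out=0, reg = 0x992D
clock 7: out=1, reg = 0x4C96
clock 8: out=0, reg = 0xA64B
clock 9: out=1, reg = 0xD325
clock 10: out=1, reg = 0x6992

01011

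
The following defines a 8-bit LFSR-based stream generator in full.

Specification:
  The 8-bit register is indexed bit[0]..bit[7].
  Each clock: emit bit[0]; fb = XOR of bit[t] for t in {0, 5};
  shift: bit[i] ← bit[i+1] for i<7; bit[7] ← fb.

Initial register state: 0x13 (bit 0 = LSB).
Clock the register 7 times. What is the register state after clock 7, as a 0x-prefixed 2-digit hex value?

0x96

reg_0 = 0x13
clock 1: out=1, reg = 0x89
clock 2: out=1, reg = 0xC4
clock 3: out=0, reg = 0x62
clock 4: out=0, reg = 0xB1
clock 5: out=1, reg = 0x58
clock 6: out=0, reg = 0x2C
clock 7: out=0, reg = 0x96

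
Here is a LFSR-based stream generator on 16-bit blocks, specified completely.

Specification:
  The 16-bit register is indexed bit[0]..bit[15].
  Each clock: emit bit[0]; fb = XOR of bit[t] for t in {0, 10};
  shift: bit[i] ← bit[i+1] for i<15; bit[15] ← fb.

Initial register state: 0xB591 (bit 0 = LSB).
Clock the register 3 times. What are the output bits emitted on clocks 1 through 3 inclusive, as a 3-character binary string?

100

reg_0 = 0xB591
clock 1: out=1, reg = 0x5AC8
clock 2: out=0, reg = 0x2D64
clock 3: out=0, reg = 0x96B2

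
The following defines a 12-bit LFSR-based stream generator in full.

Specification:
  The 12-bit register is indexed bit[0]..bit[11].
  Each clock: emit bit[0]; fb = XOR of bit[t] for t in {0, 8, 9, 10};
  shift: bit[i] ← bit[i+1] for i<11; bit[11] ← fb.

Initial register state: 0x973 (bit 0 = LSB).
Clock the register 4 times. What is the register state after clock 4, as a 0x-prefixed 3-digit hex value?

reg_0 = 0x973
clock 1: out=1, reg = 0x4B9
clock 2: out=1, reg = 0x25C
clock 3: out=0, reg = 0x92E
clock 4: out=0, reg = 0xC97

0xC97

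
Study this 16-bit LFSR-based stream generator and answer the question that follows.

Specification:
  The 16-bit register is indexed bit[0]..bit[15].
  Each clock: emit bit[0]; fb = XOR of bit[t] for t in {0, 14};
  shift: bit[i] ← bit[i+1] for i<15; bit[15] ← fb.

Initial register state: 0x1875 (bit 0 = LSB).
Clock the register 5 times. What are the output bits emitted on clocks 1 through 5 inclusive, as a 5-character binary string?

10101

reg_0 = 0x1875
clock 1: out=1, reg = 0x8C3A
clock 2: out=0, reg = 0x461D
clock 3: out=1, reg = 0x230E
clock 4: out=0, reg = 0x1187
clock 5: out=1, reg = 0x88C3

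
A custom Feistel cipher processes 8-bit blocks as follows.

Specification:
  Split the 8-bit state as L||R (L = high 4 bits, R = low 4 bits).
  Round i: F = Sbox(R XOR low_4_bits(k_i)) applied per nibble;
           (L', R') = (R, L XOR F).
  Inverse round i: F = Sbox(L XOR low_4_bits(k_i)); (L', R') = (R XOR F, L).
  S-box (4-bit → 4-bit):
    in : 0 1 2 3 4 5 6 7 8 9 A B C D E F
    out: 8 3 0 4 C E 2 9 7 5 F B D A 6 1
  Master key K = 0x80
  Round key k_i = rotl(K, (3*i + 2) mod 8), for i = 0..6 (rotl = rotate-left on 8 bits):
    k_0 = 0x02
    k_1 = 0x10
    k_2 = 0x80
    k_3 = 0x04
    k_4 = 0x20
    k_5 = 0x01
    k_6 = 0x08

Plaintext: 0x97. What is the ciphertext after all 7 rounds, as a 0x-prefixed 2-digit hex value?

0x78

s_0 = plaintext = 0x97
s_1 = Round(s_0, k_0) = 0x77
s_2 = Round(s_1, k_1) = 0x7E
s_3 = Round(s_2, k_2) = 0xE1
s_4 = Round(s_3, k_3) = 0x10
s_5 = Round(s_4, k_4) = 0x09
s_6 = Round(s_5, k_5) = 0x97
s_7 = Round(s_6, k_6) = 0x78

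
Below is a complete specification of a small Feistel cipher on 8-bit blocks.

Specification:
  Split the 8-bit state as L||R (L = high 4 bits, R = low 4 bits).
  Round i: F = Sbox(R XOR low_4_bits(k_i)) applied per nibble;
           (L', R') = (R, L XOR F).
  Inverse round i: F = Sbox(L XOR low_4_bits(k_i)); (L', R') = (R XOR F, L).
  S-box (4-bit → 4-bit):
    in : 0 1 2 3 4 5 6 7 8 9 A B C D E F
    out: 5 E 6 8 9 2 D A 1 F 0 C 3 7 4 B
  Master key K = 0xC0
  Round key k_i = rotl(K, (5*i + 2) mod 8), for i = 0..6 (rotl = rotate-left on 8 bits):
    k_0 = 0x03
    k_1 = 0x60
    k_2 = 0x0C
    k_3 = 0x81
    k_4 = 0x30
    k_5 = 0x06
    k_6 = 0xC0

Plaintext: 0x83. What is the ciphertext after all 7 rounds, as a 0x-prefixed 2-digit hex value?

s_0 = plaintext = 0x83
s_1 = Round(s_0, k_0) = 0x3D
s_2 = Round(s_1, k_1) = 0xD4
s_3 = Round(s_2, k_2) = 0x4C
s_4 = Round(s_3, k_3) = 0xC3
s_5 = Round(s_4, k_4) = 0x34
s_6 = Round(s_5, k_5) = 0x45
s_7 = Round(s_6, k_6) = 0x56

0x56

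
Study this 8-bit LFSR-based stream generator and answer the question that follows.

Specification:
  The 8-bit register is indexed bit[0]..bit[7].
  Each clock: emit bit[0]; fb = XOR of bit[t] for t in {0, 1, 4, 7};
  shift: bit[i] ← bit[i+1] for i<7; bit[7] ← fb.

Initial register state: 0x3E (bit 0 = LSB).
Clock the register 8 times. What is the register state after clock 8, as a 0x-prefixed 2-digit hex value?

reg_0 = 0x3E
clock 1: out=0, reg = 0x1F
clock 2: out=1, reg = 0x8F
clock 3: out=1, reg = 0xC7
clock 4: out=1, reg = 0xE3
clock 5: out=1, reg = 0xF1
clock 6: out=1, reg = 0xF8
clock 7: out=0, reg = 0x7C
clock 8: out=0, reg = 0xBE

0xBE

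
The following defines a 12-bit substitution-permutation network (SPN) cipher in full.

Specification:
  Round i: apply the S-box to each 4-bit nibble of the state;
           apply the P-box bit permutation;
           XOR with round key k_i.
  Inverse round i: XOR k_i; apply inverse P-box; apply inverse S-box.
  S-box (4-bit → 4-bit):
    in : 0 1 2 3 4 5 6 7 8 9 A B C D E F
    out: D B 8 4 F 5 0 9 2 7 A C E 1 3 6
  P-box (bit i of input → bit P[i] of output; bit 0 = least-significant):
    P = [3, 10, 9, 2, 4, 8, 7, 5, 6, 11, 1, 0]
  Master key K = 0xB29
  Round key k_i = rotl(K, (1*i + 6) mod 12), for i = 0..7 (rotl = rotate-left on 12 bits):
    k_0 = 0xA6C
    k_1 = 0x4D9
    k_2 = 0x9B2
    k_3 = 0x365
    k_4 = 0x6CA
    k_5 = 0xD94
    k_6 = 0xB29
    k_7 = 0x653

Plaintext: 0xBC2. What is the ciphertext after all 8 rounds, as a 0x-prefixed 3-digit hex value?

s_0 = plaintext = 0xBC2
s_1 = Round(s_0, k_0) = 0xBCB
s_2 = Round(s_1, k_1) = 0x77E
s_3 = Round(s_2, k_2) = 0xDCB
s_4 = Round(s_3, k_3) = 0x081
s_5 = Round(s_4, k_4) = 0x385
s_6 = Round(s_5, k_5) = 0xE9E
s_7 = Round(s_6, k_6) = 0x6F1
s_8 = Round(s_7, k_7) = 0x3DF

0x3DF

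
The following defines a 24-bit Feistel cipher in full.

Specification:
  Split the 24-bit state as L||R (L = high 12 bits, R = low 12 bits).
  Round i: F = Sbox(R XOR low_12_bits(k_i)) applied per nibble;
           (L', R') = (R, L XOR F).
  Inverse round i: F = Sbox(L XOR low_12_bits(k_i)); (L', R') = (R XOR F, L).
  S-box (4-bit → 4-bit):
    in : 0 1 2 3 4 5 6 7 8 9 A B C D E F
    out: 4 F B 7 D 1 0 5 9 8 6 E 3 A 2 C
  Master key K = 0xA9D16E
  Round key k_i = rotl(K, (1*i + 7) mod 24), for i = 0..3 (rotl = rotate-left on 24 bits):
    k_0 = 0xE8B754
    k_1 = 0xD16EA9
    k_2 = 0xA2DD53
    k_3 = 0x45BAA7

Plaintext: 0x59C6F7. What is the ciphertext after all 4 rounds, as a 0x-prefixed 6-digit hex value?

0xA17F08

s_0 = plaintext = 0x59C6F7
s_1 = Round(s_0, k_0) = 0x6F7AFB
s_2 = Round(s_1, k_1) = 0xAFBBEC
s_3 = Round(s_2, k_2) = 0xBECA17
s_4 = Round(s_3, k_3) = 0xA17F08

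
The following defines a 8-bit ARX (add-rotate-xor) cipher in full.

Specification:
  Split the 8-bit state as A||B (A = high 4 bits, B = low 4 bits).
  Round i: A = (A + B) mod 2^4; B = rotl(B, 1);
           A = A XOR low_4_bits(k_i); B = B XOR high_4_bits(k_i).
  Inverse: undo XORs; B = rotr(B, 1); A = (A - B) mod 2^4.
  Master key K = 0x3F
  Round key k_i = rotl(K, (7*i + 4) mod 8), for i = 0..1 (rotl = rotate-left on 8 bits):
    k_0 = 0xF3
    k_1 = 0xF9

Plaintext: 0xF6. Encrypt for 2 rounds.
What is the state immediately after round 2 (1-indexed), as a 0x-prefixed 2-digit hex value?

0x09

s_0 = plaintext = 0xF6
s_1 = Round(s_0, k_0) = 0x63
s_2 = Round(s_1, k_1) = 0x09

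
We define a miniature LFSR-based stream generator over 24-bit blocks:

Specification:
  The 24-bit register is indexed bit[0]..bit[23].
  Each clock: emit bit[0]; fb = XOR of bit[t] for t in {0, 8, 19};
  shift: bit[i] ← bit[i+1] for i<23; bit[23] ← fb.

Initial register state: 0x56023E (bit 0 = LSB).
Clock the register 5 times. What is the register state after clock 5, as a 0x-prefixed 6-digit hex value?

reg_0 = 0x56023E
clock 1: out=0, reg = 0x2B011F
clock 2: out=1, reg = 0x95808F
clock 3: out=1, reg = 0xCAC047
clock 4: out=1, reg = 0x656023
clock 5: out=1, reg = 0xB2B011

0xB2B011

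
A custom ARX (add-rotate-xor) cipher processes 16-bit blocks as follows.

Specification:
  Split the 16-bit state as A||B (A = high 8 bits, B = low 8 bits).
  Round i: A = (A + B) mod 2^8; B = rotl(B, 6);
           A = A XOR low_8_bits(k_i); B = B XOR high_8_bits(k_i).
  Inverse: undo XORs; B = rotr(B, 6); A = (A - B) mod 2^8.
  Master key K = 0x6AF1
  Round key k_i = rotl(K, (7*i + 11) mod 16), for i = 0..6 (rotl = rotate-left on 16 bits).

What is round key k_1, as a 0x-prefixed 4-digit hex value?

K = 0x6AF1
k_0 = rotl(K, (7*0+11) mod 16) = rotl(K, 11) = 0x8B57
k_1 = rotl(K, (7*1+11) mod 16) = rotl(K, 2) = 0xABC5

0xABC5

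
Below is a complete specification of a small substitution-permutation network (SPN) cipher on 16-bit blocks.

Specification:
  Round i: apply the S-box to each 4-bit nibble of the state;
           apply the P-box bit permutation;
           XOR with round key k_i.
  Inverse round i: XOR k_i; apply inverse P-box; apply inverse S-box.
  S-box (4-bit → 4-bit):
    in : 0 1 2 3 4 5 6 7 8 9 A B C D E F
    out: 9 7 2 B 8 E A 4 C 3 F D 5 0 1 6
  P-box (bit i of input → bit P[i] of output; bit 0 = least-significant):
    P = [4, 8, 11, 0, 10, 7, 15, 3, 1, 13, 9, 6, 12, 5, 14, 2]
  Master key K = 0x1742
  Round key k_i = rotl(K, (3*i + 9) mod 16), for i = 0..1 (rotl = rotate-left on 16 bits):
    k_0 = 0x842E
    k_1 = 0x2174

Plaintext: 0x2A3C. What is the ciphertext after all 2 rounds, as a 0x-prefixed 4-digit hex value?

0x5313

s_0 = plaintext = 0x2A3C
s_1 = Round(s_0, k_0) = 0xAAD4
s_2 = Round(s_1, k_1) = 0x5313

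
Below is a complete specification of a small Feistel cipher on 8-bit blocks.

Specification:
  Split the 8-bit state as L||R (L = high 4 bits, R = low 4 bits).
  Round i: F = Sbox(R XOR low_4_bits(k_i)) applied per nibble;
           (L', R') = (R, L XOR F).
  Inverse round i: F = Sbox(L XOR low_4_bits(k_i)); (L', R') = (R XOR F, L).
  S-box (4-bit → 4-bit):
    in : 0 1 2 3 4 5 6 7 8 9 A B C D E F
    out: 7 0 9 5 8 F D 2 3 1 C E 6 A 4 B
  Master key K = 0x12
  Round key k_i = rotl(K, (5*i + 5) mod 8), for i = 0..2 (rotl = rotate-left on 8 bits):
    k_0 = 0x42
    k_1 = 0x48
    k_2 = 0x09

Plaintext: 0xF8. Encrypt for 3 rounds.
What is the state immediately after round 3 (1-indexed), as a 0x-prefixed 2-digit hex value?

s_0 = plaintext = 0xF8
s_1 = Round(s_0, k_0) = 0x83
s_2 = Round(s_1, k_1) = 0x36
s_3 = Round(s_2, k_2) = 0x68

0x68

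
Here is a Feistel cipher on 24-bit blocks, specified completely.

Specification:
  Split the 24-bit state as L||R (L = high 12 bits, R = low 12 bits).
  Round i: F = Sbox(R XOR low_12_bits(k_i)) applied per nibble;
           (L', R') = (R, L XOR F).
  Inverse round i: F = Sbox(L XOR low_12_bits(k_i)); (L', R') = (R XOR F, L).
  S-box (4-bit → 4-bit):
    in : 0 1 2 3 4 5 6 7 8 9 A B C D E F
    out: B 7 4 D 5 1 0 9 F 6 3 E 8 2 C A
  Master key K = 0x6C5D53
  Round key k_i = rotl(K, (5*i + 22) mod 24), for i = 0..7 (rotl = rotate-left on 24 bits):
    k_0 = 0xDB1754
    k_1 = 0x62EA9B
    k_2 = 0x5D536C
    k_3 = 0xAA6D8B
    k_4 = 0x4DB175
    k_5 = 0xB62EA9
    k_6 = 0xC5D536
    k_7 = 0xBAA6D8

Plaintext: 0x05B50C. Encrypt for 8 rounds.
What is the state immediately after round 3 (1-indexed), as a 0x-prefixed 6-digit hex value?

s_0 = plaintext = 0x05B50C
s_1 = Round(s_0, k_0) = 0x50C444
s_2 = Round(s_1, k_1) = 0x444926
s_3 = Round(s_2, k_2) = 0x926717
s_4 = Round(s_3, k_3) = 0x717A4E
s_5 = Round(s_4, k_4) = 0xA4E9C9
s_6 = Round(s_5, k_5) = 0x9C9345
s_7 = Round(s_6, k_6) = 0x345954
s_8 = Round(s_7, k_7) = 0x9549BD

0x926717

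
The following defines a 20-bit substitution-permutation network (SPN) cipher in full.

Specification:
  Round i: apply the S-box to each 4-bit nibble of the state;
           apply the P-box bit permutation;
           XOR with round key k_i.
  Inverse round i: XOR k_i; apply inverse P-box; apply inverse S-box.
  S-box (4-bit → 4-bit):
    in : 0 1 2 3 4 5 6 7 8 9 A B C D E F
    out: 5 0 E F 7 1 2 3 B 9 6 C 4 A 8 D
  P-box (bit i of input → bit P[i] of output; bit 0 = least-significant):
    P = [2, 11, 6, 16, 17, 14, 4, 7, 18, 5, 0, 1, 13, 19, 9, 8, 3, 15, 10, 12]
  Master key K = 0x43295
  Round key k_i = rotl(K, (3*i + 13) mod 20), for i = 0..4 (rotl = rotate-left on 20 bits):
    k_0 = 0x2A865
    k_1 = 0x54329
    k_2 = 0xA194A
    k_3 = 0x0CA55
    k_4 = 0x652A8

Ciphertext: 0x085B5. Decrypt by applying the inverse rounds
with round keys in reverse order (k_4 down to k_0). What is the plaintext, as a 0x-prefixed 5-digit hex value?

s_0 = ciphertext = 0x085B5
s_1 = InvRound(s_0, k_4) = 0x3B045
s_2 = InvRound(s_1, k_3) = 0xE014D
s_3 = InvRound(s_2, k_2) = 0xE1F17
s_4 = InvRound(s_3, k_1) = 0xF6D48
s_5 = InvRound(s_4, k_0) = 0x4D469

0x4D469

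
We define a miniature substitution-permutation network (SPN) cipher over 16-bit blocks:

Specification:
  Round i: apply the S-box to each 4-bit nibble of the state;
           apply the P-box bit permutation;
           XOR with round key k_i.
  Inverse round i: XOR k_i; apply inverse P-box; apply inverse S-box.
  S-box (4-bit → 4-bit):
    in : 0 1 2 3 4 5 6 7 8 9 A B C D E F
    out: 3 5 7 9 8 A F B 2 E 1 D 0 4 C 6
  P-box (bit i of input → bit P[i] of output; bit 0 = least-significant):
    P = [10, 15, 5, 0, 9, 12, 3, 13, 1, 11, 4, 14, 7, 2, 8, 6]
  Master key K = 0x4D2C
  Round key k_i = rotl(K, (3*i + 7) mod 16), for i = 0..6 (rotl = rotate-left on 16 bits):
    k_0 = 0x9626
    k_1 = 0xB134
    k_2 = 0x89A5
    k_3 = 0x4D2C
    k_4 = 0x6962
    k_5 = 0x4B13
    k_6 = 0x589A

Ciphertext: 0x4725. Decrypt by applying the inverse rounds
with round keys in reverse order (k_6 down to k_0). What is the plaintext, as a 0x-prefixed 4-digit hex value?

0x2A21

s_0 = ciphertext = 0x4725
s_1 = InvRound(s_0, k_6) = 0x222B
s_2 = InvRound(s_1, k_5) = 0xD9ED
s_3 = InvRound(s_2, k_4) = 0x0A95
s_4 = InvRound(s_3, k_3) = 0x1E1B
s_5 = InvRound(s_4, k_2) = 0x2122
s_6 = InvRound(s_5, k_1) = 0x8188
s_7 = InvRound(s_6, k_0) = 0x2A21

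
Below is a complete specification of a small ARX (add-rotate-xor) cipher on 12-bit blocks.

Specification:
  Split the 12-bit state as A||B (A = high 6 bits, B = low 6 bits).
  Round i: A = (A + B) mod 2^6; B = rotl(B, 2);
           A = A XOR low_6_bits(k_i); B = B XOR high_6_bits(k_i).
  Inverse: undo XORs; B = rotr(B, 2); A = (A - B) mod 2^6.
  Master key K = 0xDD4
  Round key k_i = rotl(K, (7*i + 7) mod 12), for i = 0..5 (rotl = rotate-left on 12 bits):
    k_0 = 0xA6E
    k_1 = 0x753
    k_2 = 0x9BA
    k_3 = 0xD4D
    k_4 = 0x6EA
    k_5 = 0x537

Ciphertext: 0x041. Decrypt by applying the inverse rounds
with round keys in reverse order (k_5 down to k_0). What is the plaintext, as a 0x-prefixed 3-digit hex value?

s_0 = ciphertext = 0x041
s_1 = InvRound(s_0, k_5) = 0x855
s_2 = InvRound(s_1, k_4) = 0xA23
s_3 = InvRound(s_2, k_3) = 0x025
s_4 = InvRound(s_3, k_2) = 0x2B0
s_5 = InvRound(s_4, k_1) = 0xF9B
s_6 = InvRound(s_5, k_0) = 0x92C

0x92C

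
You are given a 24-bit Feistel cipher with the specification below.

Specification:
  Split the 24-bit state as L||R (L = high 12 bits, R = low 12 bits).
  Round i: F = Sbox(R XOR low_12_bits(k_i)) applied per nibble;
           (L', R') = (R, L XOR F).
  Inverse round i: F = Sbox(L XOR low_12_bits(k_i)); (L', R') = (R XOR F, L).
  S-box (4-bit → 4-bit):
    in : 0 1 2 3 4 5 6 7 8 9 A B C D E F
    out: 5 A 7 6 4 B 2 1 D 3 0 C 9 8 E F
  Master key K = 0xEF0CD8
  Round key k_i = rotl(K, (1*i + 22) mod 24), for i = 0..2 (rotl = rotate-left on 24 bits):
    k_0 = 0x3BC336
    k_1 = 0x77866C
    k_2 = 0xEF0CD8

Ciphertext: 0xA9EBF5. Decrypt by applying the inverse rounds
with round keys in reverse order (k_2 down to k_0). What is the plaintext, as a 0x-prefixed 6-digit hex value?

0xBC3512

s_0 = ciphertext = 0xA9EBF5
s_1 = InvRound(s_0, k_2) = 0x9B7A9E
s_2 = InvRound(s_1, k_1) = 0x5129B7
s_3 = InvRound(s_2, k_0) = 0xBC3512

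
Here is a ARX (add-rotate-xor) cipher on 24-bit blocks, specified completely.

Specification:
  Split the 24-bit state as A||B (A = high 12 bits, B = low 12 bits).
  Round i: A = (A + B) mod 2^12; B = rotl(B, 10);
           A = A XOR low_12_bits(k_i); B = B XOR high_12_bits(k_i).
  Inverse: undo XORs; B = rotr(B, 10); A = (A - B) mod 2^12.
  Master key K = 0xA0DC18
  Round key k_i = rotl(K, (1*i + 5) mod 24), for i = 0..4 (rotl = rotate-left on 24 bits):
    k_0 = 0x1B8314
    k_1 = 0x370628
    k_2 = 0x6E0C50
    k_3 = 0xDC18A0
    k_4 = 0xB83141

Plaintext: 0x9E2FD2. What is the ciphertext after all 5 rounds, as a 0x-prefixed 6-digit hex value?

s_0 = plaintext = 0x9E2FD2
s_1 = Round(s_0, k_0) = 0xAA0A4C
s_2 = Round(s_1, k_1) = 0x2C41E3
s_3 = Round(s_2, k_2) = 0x8F7A98
s_4 = Round(s_3, k_3) = 0xB2FF67
s_5 = Round(s_4, k_4) = 0xBD745A

0xBD745A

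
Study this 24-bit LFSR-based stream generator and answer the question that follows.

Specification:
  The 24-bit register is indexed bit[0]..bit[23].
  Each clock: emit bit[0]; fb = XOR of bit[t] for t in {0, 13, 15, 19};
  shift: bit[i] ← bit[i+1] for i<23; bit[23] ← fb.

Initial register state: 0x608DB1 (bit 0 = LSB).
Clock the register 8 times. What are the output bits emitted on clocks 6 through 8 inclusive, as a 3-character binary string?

101

reg_0 = 0x608DB1
clock 1: out=1, reg = 0x3046D8
clock 2: out=0, reg = 0x18236C
clock 3: out=0, reg = 0x0C11B6
clock 4: out=0, reg = 0x8608DB
clock 5: out=1, reg = 0xC3046D
clock 6: out=1, reg = 0xE18236
clock 7: out=0, reg = 0xF0C11B
clock 8: out=1, reg = 0x78608D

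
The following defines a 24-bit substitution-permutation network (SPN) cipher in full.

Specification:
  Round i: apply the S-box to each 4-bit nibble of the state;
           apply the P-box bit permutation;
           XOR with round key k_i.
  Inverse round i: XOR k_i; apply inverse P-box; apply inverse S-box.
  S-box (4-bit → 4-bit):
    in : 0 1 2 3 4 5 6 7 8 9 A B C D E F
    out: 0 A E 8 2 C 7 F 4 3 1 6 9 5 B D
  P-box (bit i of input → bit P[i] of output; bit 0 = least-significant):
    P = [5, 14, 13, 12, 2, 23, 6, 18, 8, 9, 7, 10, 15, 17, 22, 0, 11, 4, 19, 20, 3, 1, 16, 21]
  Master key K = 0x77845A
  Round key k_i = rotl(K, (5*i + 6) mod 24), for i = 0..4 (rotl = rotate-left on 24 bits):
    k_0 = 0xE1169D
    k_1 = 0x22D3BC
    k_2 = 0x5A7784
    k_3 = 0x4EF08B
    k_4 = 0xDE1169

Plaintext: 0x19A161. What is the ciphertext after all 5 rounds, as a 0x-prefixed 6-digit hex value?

0xC3F002

s_0 = plaintext = 0x19A161
s_1 = Round(s_0, k_0) = 0x41C8CB
s_2 = Round(s_1, k_1) = 0x36332B
s_3 = Round(s_2, k_2) = 0xF61BD5
s_4 = Round(s_3, k_3) = 0x65CA56
s_5 = Round(s_4, k_4) = 0xC3F002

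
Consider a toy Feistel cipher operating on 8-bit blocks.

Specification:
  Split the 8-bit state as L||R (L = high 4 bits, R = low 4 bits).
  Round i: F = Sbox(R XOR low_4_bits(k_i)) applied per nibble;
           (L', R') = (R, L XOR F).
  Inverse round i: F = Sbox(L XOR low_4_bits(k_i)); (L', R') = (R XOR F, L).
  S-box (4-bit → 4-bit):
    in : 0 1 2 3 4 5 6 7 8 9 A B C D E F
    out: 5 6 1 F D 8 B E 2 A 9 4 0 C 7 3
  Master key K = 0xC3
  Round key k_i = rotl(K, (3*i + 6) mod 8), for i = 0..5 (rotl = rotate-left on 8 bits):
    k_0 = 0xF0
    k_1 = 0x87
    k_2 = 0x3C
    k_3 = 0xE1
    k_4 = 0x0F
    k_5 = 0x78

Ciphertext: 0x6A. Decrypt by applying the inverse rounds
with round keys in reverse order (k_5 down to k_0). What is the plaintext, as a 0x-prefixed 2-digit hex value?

0xEC

s_0 = ciphertext = 0x6A
s_1 = InvRound(s_0, k_5) = 0xD6
s_2 = InvRound(s_1, k_4) = 0x7D
s_3 = InvRound(s_2, k_3) = 0x67
s_4 = InvRound(s_3, k_2) = 0xE6
s_5 = InvRound(s_4, k_1) = 0xCE
s_6 = InvRound(s_5, k_0) = 0xEC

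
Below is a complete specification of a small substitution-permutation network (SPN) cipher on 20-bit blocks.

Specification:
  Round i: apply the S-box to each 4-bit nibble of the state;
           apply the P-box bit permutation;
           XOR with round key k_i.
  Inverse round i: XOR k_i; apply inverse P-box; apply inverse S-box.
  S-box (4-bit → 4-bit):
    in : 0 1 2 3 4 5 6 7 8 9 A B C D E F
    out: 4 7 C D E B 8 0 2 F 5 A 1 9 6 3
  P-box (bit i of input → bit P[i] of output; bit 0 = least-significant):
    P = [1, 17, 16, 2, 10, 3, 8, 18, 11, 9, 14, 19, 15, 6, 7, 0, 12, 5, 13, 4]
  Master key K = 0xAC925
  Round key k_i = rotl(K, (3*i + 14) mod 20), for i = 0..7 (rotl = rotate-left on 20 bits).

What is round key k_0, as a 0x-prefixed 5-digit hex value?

0x96B24

K = 0xAC925
k_0 = rotl(K, (3*0+14) mod 20) = rotl(K, 14) = 0x96B24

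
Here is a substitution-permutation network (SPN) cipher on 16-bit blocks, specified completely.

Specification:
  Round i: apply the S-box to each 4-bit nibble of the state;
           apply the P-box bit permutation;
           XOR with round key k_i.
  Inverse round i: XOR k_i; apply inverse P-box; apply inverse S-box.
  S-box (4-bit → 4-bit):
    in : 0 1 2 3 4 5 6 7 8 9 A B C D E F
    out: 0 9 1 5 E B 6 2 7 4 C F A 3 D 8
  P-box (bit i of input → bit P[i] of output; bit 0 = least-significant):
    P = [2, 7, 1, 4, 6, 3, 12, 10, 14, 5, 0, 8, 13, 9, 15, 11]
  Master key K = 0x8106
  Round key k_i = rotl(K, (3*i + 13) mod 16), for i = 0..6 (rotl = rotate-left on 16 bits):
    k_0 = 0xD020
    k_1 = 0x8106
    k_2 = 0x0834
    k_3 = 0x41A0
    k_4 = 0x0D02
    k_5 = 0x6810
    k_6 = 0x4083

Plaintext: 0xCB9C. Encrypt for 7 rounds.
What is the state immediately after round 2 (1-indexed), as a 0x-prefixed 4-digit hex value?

s_0 = plaintext = 0xCB9C
s_1 = Round(s_0, k_0) = 0x8B91
s_2 = Round(s_1, k_1) = 0x7233
s_3 = Round(s_2, k_2) = 0x5A72
s_4 = Round(s_3, k_3) = 0x6AAD
s_5 = Round(s_4, k_4) = 0x9A87
s_6 = Round(s_5, k_5) = 0xF9D9
s_7 = Round(s_6, k_6) = 0x48C8

0x7233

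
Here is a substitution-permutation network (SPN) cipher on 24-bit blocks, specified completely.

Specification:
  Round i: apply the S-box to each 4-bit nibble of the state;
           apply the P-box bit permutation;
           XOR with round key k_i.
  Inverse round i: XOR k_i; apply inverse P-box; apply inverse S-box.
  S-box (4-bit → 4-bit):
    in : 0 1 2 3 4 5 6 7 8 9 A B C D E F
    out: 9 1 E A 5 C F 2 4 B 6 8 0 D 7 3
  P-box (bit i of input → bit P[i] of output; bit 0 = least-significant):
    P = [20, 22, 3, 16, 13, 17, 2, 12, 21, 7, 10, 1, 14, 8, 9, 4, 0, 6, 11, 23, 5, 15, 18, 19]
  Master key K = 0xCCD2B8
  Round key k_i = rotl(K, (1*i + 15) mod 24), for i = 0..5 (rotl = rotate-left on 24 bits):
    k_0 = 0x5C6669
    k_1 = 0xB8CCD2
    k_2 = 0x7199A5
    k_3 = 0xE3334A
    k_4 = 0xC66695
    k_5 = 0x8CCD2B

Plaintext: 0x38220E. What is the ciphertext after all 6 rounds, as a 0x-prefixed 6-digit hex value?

s_0 = plaintext = 0x38220E
s_1 = Round(s_0, k_0) = 0x04D9F3
s_2 = Round(s_1, k_1) = 0xD3A661
s_3 = Round(s_2, k_2) = 0xCFAE43
s_4 = Round(s_3, k_3) = 0x82148F
s_5 = Round(s_4, k_4) = 0x322AD1
s_6 = Round(s_5, k_5) = 0x1472FF

0x1472FF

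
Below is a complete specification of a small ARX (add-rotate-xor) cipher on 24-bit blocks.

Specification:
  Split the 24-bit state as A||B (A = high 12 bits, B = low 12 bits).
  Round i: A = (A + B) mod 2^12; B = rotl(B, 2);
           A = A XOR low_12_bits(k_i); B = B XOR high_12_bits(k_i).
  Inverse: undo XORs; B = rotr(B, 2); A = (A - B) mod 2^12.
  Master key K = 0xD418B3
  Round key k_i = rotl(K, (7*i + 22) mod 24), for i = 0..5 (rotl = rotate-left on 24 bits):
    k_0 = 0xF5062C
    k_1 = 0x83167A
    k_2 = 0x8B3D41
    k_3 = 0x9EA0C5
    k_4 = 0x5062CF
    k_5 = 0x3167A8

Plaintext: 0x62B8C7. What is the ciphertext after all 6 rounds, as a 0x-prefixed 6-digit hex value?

0x15BFD4

s_0 = plaintext = 0x62B8C7
s_1 = Round(s_0, k_0) = 0x8DEC4E
s_2 = Round(s_1, k_1) = 0x35690A
s_3 = Round(s_2, k_2) = 0x121C99
s_4 = Round(s_3, k_3) = 0xD7FB8D
s_5 = Round(s_4, k_4) = 0xBC3B30
s_6 = Round(s_5, k_5) = 0x15BFD4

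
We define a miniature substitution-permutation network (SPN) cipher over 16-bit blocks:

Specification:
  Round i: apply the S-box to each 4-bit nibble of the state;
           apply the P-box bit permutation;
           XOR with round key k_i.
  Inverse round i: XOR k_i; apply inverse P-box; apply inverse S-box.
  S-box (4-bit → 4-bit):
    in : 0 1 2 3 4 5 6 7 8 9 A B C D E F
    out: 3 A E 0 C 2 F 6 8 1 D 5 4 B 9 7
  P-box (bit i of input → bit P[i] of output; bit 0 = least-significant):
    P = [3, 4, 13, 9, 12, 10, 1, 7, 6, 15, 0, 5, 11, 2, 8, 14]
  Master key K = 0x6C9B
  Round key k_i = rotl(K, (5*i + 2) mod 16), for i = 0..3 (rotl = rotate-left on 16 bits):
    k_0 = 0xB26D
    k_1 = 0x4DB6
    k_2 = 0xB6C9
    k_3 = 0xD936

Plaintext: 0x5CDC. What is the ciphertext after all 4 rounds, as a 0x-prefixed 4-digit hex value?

0x8B53

s_0 = plaintext = 0x5CDC
s_1 = Round(s_0, k_0) = 0x86E8
s_2 = Round(s_1, k_1) = 0x9F57
s_3 = Round(s_2, k_2) = 0x1A98
s_4 = Round(s_3, k_3) = 0x8B53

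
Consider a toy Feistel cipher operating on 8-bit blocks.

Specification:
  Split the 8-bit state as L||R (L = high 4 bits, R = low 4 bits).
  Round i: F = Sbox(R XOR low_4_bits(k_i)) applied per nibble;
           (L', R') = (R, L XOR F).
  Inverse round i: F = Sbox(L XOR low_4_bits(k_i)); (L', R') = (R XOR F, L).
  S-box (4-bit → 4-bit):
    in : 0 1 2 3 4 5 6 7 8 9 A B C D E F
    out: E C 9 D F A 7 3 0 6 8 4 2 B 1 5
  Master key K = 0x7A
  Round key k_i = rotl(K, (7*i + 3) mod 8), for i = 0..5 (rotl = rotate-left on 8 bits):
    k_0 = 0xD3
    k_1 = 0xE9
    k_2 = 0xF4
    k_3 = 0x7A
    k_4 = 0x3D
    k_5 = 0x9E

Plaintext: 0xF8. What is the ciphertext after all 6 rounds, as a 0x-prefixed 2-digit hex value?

0x10

s_0 = plaintext = 0xF8
s_1 = Round(s_0, k_0) = 0x8B
s_2 = Round(s_1, k_1) = 0xB1
s_3 = Round(s_2, k_2) = 0x11
s_4 = Round(s_3, k_3) = 0x15
s_5 = Round(s_4, k_4) = 0x51
s_6 = Round(s_5, k_5) = 0x10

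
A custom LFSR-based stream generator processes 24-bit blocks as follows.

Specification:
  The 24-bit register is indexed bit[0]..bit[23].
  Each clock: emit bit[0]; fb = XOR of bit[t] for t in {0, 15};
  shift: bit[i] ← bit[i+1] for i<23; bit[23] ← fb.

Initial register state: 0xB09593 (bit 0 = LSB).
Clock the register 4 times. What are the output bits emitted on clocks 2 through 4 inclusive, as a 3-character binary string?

100

reg_0 = 0xB09593
clock 1: out=1, reg = 0x584AC9
clock 2: out=1, reg = 0xAC2564
clock 3: out=0, reg = 0x5612B2
clock 4: out=0, reg = 0x2B0959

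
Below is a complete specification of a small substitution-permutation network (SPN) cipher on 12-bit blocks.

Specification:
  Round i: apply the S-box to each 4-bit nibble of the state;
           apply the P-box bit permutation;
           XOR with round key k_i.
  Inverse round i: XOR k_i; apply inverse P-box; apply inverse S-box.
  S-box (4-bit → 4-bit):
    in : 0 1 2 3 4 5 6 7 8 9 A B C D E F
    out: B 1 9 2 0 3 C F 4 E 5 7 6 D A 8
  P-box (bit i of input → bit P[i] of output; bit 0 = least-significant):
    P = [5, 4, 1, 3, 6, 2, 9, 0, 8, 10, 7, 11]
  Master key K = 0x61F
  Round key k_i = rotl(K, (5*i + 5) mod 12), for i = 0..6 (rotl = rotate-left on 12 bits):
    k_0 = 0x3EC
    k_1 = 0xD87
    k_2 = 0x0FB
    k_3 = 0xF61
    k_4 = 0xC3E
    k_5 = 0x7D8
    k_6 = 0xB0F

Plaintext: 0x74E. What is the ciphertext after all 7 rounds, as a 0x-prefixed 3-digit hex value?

s_0 = plaintext = 0x74E
s_1 = Round(s_0, k_0) = 0xE74
s_2 = Round(s_1, k_1) = 0x3C2
s_3 = Round(s_2, k_2) = 0x6D7
s_4 = Round(s_3, k_3) = 0x59A
s_5 = Round(s_4, k_4) = 0xB19
s_6 = Round(s_5, k_5) = 0x202
s_7 = Round(s_6, k_6) = 0x262

0x262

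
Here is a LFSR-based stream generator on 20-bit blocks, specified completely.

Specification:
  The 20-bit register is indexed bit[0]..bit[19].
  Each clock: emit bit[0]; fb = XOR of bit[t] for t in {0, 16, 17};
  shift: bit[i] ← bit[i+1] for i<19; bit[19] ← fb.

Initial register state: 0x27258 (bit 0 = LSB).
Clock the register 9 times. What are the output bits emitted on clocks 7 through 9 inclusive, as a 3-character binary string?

100

reg_0 = 0x27258
clock 1: out=0, reg = 0x9392C
clock 2: out=0, reg = 0xC9C96
clock 3: out=0, reg = 0x64E4B
clock 4: out=1, reg = 0x32725
clock 5: out=1, reg = 0x99392
clock 6: out=0, reg = 0xCC9C9
clock 7: out=1, reg = 0xE64E4
clock 8: out=0, reg = 0xF3272
clock 9: out=0, reg = 0x79939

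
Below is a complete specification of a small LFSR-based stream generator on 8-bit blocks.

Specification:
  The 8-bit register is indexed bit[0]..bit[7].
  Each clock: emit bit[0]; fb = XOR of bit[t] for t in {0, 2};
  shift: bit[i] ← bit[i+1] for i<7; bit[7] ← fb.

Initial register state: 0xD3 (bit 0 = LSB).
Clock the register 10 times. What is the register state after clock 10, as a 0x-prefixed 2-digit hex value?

reg_0 = 0xD3
clock 1: out=1, reg = 0xE9
clock 2: out=1, reg = 0xF4
clock 3: out=0, reg = 0xFA
clock 4: out=0, reg = 0x7D
clock 5: out=1, reg = 0x3E
clock 6: out=0, reg = 0x9F
clock 7: out=1, reg = 0x4F
clock 8: out=1, reg = 0x27
clock 9: out=1, reg = 0x13
clock 10: out=1, reg = 0x89

0x89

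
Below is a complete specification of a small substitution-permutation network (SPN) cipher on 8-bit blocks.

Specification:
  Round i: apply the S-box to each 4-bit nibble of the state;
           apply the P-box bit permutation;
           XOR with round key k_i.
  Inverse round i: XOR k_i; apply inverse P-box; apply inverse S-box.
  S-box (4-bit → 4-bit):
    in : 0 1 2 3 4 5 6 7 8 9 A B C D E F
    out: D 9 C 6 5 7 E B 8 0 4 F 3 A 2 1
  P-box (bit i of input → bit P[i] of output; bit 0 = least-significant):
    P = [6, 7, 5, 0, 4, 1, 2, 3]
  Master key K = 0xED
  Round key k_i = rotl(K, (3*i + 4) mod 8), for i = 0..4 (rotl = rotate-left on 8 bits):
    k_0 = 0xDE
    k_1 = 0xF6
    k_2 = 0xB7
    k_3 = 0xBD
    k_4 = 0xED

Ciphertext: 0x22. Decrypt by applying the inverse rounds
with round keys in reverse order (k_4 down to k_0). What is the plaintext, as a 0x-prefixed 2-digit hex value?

0x2F

s_0 = ciphertext = 0x22
s_1 = InvRound(s_0, k_4) = 0x67
s_2 = InvRound(s_1, k_3) = 0x7C
s_3 = InvRound(s_2, k_2) = 0xD7
s_4 = InvRound(s_3, k_1) = 0x92
s_5 = InvRound(s_4, k_0) = 0x2F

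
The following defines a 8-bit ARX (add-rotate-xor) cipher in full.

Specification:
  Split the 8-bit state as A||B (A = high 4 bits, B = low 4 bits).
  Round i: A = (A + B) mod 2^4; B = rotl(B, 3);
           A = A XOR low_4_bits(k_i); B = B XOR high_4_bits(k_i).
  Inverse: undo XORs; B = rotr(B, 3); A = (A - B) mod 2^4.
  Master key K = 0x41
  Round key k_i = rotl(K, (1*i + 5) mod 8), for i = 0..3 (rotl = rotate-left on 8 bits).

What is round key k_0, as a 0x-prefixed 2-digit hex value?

K = 0x41
k_0 = rotl(K, (1*0+5) mod 8) = rotl(K, 5) = 0x28

0x28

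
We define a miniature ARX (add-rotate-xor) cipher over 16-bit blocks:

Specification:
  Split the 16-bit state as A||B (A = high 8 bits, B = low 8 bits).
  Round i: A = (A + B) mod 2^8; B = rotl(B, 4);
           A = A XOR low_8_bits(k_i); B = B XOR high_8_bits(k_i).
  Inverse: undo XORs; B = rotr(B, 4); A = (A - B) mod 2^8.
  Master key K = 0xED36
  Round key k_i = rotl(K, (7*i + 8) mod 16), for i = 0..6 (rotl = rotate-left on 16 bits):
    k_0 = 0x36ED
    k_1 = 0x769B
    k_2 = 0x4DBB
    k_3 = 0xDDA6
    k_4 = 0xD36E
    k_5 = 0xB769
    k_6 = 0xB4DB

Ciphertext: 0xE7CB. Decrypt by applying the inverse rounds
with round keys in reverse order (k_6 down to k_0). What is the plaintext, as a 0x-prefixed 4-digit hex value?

s_0 = ciphertext = 0xE7CB
s_1 = InvRound(s_0, k_6) = 0x45F7
s_2 = InvRound(s_1, k_5) = 0x2804
s_3 = InvRound(s_2, k_4) = 0xC97D
s_4 = InvRound(s_3, k_3) = 0x650A
s_5 = InvRound(s_4, k_2) = 0x6A74
s_6 = InvRound(s_5, k_1) = 0xD120
s_7 = InvRound(s_6, k_0) = 0xDB61

0xDB61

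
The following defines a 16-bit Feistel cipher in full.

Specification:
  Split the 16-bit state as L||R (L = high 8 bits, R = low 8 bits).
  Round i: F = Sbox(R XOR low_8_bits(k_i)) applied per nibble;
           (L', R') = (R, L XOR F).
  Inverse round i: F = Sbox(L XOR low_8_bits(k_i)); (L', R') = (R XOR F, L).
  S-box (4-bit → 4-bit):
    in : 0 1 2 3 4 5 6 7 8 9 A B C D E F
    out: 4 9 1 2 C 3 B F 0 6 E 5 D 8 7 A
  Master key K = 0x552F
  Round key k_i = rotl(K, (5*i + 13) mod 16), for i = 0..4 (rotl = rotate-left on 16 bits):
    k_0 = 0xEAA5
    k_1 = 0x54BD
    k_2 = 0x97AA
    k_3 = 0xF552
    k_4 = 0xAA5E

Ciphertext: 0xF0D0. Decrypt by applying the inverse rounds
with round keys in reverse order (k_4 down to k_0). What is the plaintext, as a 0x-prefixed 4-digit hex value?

s_0 = ciphertext = 0xF0D0
s_1 = InvRound(s_0, k_4) = 0x37F0
s_2 = InvRound(s_1, k_3) = 0x4337
s_3 = InvRound(s_2, k_2) = 0x4143
s_4 = InvRound(s_3, k_1) = 0xEE41
s_5 = InvRound(s_4, k_0) = 0x84EE

0x84EE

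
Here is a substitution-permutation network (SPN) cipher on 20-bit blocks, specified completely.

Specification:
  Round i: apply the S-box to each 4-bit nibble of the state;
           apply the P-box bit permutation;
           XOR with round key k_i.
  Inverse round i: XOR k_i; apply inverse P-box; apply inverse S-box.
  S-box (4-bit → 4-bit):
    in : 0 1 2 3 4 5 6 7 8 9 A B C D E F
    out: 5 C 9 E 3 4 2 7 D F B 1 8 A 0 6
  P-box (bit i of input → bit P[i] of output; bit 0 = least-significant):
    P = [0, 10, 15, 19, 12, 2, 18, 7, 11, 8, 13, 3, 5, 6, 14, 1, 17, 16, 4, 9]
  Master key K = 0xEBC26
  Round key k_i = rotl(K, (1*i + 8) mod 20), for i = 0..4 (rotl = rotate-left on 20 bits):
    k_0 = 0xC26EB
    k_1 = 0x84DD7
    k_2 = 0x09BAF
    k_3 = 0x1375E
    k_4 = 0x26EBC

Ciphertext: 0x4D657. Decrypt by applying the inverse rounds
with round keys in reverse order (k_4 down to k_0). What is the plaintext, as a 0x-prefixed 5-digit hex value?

s_0 = ciphertext = 0x4D657
s_1 = InvRound(s_0, k_4) = 0xBA880
s_2 = InvRound(s_1, k_3) = 0x8DAA3
s_3 = InvRound(s_2, k_2) = 0xE5D6C
s_4 = InvRound(s_3, k_1) = 0x02C8B
s_5 = InvRound(s_4, k_0) = 0xC4B5C

0xC4B5C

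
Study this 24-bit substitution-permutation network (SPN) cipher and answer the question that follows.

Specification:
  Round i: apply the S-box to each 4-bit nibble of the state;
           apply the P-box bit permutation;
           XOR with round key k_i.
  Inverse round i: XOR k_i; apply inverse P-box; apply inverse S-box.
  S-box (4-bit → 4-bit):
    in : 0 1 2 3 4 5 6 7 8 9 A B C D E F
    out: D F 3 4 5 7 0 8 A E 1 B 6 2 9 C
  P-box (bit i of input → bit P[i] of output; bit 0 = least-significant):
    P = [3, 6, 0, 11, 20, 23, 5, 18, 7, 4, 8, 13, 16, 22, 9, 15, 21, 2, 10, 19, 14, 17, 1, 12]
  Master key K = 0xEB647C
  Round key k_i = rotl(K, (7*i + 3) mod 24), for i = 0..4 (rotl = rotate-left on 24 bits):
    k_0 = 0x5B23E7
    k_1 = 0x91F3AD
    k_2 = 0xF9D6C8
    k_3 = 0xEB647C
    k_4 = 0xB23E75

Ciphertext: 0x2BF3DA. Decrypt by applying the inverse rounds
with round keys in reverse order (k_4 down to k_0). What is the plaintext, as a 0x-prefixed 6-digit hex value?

s_0 = ciphertext = 0x2BF3DA
s_1 = InvRound(s_0, k_4) = 0x49E450
s_2 = InvRound(s_1, k_3) = 0xD276CA
s_3 = InvRound(s_2, k_2) = 0xCEE766
s_4 = InvRound(s_3, k_1) = 0x9F2AE5
s_5 = InvRound(s_4, k_0) = 0x36D387

0x36D387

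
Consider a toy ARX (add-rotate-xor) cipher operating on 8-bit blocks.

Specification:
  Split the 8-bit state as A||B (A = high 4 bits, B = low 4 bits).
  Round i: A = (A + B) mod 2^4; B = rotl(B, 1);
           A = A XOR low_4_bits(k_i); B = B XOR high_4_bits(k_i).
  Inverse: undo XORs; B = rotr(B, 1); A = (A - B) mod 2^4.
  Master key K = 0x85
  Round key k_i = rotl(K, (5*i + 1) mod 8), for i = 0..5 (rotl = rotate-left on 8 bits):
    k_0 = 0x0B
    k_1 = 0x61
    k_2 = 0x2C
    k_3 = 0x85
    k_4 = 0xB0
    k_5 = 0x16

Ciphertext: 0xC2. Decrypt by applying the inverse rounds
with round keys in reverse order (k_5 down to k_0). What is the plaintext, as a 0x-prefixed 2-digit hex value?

s_0 = ciphertext = 0xC2
s_1 = InvRound(s_0, k_5) = 0x19
s_2 = InvRound(s_1, k_4) = 0x01
s_3 = InvRound(s_2, k_3) = 0x9C
s_4 = InvRound(s_3, k_2) = 0xE7
s_5 = InvRound(s_4, k_1) = 0x78
s_6 = InvRound(s_5, k_0) = 0x84

0x84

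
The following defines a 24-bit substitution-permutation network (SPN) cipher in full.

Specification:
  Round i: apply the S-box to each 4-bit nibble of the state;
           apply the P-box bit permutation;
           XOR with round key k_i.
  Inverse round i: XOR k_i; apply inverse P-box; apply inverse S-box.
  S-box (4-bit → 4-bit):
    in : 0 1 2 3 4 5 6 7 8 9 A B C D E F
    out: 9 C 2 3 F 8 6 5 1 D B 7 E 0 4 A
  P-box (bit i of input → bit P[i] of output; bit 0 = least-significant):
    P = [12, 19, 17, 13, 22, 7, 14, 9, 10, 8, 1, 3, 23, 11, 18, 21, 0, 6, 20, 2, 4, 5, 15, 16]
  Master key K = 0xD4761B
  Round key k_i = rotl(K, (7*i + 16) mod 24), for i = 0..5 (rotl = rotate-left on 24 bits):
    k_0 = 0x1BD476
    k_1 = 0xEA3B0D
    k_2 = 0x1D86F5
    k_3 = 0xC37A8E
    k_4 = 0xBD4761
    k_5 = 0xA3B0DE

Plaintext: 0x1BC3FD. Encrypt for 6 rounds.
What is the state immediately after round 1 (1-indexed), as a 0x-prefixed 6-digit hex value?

0x2E5BB7

s_0 = plaintext = 0x1BC3FD
s_1 = Round(s_0, k_0) = 0x2E5BB7
s_2 = Round(s_1, k_1) = 0x986EAF
s_3 = Round(s_2, k_2) = 0x502C66
s_4 = Round(s_3, k_3) = 0xC83301
s_5 = Round(s_4, k_4) = 0x7EE840
s_6 = Round(s_5, k_5) = 0xF7464E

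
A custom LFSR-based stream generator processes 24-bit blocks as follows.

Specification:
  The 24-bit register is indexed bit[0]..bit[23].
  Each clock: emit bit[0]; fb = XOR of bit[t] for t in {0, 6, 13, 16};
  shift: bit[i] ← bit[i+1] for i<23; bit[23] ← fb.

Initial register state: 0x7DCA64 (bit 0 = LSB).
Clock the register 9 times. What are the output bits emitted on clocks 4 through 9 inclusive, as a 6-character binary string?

reg_0 = 0x7DCA64
clock 1: out=0, reg = 0x3EE532
clock 2: out=0, reg = 0x9F7299
clock 3: out=1, reg = 0xCFB94C
clock 4: out=0, reg = 0xE7DCA6
clock 5: out=0, reg = 0xF3EE53
clock 6: out=1, reg = 0x79F729
clock 7: out=1, reg = 0xBCFB94
clock 8: out=0, reg = 0xDE7DCA
clock 9: out=0, reg = 0x6F3EE5

001100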